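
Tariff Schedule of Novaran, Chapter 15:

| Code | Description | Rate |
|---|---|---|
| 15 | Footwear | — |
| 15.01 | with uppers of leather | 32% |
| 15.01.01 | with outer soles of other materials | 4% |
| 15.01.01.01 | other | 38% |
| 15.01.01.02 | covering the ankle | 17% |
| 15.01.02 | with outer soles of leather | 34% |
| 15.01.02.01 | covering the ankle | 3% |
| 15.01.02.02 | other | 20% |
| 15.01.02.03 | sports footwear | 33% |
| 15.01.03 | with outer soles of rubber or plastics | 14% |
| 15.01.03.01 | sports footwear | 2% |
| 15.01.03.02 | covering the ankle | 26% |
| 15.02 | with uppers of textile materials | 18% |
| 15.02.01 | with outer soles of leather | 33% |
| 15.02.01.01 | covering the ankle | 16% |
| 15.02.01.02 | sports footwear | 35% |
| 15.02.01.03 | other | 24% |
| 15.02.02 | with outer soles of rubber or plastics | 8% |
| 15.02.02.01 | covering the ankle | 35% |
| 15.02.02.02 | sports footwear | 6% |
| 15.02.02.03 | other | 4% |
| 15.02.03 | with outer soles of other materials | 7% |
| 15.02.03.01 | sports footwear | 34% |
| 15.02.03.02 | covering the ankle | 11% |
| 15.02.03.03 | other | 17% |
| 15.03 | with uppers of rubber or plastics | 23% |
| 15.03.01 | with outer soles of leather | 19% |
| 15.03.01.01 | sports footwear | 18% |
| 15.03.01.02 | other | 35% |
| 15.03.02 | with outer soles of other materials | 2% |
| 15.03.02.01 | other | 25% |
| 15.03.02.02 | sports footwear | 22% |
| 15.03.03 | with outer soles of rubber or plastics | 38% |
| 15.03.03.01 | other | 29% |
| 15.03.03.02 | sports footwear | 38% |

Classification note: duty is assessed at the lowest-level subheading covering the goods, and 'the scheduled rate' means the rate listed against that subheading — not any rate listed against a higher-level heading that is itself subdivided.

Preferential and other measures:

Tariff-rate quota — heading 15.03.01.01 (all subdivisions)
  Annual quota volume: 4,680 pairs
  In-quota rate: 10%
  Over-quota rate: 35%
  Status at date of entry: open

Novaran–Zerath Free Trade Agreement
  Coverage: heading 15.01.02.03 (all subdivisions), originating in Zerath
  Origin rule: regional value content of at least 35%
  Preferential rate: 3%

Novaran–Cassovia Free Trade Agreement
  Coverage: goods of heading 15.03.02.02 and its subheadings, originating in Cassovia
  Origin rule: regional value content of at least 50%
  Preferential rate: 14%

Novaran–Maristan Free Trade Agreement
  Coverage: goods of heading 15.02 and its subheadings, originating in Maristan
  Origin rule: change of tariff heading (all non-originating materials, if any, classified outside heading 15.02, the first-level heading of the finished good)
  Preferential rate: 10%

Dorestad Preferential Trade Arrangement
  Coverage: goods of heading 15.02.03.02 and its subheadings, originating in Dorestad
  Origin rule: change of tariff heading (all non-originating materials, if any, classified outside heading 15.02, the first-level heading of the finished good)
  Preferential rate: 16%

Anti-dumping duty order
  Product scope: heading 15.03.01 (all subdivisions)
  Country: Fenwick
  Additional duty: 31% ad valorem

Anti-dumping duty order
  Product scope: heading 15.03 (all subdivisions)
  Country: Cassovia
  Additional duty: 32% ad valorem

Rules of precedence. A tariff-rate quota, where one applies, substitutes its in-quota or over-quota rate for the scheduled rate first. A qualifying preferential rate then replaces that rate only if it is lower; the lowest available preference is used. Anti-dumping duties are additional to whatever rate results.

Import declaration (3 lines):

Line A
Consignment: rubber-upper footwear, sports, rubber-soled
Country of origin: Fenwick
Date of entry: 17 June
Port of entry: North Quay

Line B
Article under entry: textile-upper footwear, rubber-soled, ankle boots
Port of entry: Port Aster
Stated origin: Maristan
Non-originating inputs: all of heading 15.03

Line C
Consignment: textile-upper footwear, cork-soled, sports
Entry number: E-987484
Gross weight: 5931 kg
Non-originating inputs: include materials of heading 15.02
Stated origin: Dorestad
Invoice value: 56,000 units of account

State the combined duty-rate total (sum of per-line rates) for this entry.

82%

Line A: rubber-upper → 15.03; rubber-soled → 15.03.03; sports → 15.03.03.02. Scheduled 38%. No special measure applies. → 38%.
Line B: textile-upper → 15.02; rubber-soled → 15.02.02; ankle boots → 15.02.02.01. Scheduled 35%. Maristan agreement on 15.02: CTH met → 10% available; preferential 10%. → 10%.
Line C: textile-upper → 15.02; cork-soled → 15.02.03; sports → 15.02.03.01. Scheduled 34%. Dorestad agreement on 15.02.03.02: 15.02.03.01 not covered. → 34%.
Sum: 38% + 10% + 34% = 82%.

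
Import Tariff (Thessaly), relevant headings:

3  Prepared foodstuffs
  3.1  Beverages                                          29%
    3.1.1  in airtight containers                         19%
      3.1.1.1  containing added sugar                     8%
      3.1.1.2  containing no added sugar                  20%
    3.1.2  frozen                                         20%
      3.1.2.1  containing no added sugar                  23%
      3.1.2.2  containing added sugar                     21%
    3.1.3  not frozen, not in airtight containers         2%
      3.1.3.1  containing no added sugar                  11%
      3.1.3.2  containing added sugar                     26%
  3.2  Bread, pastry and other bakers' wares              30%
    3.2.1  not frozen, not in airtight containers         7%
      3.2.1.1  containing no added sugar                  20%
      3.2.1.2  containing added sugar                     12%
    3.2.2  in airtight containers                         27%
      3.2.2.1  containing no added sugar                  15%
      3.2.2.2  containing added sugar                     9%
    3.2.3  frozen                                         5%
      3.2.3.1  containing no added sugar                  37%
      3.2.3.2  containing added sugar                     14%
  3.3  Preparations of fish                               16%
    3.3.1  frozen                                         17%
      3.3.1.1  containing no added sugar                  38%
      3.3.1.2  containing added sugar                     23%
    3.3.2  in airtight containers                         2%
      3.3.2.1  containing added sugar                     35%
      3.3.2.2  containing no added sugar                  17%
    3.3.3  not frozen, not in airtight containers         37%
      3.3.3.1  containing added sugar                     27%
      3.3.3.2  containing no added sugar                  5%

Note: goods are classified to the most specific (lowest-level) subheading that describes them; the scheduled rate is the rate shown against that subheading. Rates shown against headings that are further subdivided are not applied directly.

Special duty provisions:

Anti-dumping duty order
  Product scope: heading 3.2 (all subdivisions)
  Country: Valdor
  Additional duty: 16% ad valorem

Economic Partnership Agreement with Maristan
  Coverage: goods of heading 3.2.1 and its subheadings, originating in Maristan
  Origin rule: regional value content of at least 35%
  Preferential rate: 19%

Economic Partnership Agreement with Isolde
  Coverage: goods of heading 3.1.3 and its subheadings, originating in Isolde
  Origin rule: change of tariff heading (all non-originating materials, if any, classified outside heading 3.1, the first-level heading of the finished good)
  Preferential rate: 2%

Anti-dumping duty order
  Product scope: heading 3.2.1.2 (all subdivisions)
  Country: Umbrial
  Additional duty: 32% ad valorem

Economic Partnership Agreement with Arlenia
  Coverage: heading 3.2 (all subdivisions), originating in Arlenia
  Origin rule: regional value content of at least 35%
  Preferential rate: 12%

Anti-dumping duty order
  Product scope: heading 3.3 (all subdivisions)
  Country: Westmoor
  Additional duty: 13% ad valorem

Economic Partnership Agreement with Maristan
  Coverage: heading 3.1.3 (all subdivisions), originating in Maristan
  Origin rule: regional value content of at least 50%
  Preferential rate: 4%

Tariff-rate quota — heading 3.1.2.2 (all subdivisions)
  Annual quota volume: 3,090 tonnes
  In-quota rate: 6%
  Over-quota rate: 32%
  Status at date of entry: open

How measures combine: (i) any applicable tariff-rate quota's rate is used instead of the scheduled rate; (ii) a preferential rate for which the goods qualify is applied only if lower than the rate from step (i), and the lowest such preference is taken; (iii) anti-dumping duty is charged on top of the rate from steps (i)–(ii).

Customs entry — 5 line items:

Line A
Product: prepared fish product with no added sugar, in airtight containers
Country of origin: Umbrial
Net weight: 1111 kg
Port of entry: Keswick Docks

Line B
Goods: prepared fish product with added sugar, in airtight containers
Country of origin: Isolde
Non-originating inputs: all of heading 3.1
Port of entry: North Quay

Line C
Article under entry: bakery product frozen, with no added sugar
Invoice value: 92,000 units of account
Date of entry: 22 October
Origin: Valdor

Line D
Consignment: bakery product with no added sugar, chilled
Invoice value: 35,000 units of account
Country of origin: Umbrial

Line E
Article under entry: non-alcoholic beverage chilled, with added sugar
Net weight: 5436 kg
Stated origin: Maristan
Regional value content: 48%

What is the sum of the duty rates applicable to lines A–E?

151%

Line A: prepared fish product → 3.3; in airtight containers → 3.3.2; with no added sugar → 3.3.2.2. Scheduled 17%. No special measure applies. → 17%.
Line B: prepared fish product → 3.3; in airtight containers → 3.3.2; with added sugar → 3.3.2.1. Scheduled 35%. Isolde agreement on 3.1.3: 3.3.2.1 not covered. → 35%.
Line C: bakery product → 3.2; frozen → 3.2.3; with no added sugar → 3.2.3.1. Scheduled 37%. anti-dumping (Valdor, 3.2): +16%; total 37% + 16% = 53%. → 53%.
Line D: bakery product → 3.2; chilled → 3.2.1; with no added sugar → 3.2.1.1. Scheduled 20%. No special measure applies. → 20%.
Line E: non-alcoholic beverage → 3.1; chilled → 3.1.3; with added sugar → 3.1.3.2. Scheduled 26%. Maristan agreement on 3.2.1: 3.1.3.2 not covered; Maristan agreement on 3.1.3: RVC < 50%. → 26%.
Sum: 17% + 35% + 53% + 20% + 26% = 151%.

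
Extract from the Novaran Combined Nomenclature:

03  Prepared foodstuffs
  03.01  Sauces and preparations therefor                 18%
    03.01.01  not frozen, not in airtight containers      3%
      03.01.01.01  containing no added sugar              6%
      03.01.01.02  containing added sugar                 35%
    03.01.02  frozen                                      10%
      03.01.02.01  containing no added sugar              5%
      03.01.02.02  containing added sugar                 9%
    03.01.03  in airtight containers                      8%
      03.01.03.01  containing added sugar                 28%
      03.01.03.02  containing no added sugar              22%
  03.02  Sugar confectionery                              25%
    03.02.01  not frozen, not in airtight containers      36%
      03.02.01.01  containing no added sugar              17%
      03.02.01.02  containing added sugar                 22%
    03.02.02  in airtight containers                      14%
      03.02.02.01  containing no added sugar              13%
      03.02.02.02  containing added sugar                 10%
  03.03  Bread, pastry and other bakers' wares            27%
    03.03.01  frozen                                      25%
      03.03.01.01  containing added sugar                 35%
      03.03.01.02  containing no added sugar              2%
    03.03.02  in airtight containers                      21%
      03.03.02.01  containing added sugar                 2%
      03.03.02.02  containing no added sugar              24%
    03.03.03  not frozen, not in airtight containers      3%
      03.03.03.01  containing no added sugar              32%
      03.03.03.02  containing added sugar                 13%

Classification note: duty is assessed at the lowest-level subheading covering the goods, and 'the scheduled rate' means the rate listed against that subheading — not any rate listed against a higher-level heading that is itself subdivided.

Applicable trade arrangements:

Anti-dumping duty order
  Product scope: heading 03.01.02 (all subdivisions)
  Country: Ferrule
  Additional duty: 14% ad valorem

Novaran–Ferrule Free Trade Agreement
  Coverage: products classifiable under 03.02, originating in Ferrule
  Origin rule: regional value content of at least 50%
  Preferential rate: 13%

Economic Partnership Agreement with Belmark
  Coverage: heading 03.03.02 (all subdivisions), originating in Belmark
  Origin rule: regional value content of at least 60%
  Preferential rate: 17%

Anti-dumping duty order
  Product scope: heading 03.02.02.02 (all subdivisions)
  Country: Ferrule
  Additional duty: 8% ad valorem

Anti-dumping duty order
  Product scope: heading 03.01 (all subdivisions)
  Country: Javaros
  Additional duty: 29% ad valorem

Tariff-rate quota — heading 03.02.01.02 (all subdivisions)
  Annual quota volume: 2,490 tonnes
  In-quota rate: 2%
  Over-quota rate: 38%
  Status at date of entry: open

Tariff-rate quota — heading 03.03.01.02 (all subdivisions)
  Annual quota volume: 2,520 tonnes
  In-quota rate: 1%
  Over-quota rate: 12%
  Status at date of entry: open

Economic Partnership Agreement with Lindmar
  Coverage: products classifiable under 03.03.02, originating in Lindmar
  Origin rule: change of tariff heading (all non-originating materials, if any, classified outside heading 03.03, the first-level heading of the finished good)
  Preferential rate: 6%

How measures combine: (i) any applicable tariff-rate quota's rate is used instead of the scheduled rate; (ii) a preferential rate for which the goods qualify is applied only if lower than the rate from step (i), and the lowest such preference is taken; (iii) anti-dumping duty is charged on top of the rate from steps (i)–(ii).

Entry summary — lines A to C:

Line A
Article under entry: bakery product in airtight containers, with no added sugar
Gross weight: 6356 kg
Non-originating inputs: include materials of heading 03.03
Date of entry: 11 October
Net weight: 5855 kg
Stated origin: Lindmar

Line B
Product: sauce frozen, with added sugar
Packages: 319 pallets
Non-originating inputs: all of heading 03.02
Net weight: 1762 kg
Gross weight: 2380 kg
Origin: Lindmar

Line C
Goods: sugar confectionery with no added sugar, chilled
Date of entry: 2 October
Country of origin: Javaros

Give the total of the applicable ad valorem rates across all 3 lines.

50%

Line A: bakery product → 03.03; in airtight containers → 03.03.02; with no added sugar → 03.03.02.02. Scheduled 24%. Lindmar agreement on 03.03.02: CTH not met. → 24%.
Line B: sauce → 03.01; frozen → 03.01.02; with added sugar → 03.01.02.02. Scheduled 9%. Lindmar agreement on 03.03.02: 03.01.02.02 not covered. → 9%.
Line C: sugar confectionery → 03.02; chilled → 03.02.01; with no added sugar → 03.02.01.01. Scheduled 17%. No special measure applies. → 17%.
Sum: 24% + 9% + 17% = 50%.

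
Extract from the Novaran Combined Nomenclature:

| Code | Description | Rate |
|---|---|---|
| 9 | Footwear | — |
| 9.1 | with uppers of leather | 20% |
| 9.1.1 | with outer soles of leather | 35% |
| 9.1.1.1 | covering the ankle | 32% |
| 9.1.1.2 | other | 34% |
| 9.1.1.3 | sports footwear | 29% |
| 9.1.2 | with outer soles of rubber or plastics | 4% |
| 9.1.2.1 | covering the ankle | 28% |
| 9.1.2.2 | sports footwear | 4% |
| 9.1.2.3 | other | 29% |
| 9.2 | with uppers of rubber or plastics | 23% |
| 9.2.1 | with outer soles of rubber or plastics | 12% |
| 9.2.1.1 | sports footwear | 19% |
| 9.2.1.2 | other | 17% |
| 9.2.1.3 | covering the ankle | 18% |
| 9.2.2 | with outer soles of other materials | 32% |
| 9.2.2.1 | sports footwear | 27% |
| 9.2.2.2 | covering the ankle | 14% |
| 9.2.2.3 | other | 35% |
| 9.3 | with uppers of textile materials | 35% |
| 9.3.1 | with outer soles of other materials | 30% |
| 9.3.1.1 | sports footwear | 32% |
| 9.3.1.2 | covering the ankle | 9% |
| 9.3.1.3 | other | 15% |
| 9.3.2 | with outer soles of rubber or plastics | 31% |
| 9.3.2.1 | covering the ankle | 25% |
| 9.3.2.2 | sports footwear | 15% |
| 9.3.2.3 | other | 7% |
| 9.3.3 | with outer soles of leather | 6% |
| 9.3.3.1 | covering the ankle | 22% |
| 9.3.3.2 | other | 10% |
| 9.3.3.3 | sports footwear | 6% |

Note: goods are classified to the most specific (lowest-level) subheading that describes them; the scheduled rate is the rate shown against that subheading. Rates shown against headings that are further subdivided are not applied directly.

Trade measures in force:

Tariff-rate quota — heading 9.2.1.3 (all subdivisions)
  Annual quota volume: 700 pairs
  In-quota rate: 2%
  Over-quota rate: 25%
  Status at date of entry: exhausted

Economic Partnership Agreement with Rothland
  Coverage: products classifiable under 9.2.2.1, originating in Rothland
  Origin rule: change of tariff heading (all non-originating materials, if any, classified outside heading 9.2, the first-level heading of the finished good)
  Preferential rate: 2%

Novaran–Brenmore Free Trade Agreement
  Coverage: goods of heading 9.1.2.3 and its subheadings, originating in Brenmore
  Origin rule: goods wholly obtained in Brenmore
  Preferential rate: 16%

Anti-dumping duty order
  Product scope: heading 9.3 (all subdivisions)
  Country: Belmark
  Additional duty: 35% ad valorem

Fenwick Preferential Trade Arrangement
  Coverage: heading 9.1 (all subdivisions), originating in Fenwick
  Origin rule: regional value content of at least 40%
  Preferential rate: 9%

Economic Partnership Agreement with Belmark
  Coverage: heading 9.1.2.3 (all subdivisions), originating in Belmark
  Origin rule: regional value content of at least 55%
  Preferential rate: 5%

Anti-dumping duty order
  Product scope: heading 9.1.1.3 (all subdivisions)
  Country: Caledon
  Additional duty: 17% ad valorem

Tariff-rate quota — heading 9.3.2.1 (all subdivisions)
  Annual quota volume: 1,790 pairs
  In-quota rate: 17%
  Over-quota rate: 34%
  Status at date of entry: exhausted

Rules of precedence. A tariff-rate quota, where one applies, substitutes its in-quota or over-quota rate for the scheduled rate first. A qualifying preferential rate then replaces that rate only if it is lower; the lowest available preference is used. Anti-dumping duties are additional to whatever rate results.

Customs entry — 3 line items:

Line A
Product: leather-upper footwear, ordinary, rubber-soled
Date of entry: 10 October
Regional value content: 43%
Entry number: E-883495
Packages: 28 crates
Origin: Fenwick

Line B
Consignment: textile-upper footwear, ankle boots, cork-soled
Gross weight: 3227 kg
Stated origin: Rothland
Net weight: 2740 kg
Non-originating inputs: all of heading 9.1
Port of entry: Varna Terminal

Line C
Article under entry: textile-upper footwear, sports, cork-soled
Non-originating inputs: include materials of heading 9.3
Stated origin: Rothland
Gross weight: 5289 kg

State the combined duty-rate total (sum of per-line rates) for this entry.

Line A: leather-upper → 9.1; rubber-soled → 9.1.2; ordinary → 9.1.2.3. Scheduled 29%. Fenwick agreement on 9.1: RVC ≥ 40% → 9% available; preferential 9%. → 9%.
Line B: textile-upper → 9.3; cork-soled → 9.3.1; ankle boots → 9.3.1.2. Scheduled 9%. Rothland agreement on 9.2.2.1: 9.3.1.2 not covered. → 9%.
Line C: textile-upper → 9.3; cork-soled → 9.3.1; sports → 9.3.1.1. Scheduled 32%. Rothland agreement on 9.2.2.1: 9.3.1.1 not covered. → 32%.
Sum: 9% + 9% + 32% = 50%.

50%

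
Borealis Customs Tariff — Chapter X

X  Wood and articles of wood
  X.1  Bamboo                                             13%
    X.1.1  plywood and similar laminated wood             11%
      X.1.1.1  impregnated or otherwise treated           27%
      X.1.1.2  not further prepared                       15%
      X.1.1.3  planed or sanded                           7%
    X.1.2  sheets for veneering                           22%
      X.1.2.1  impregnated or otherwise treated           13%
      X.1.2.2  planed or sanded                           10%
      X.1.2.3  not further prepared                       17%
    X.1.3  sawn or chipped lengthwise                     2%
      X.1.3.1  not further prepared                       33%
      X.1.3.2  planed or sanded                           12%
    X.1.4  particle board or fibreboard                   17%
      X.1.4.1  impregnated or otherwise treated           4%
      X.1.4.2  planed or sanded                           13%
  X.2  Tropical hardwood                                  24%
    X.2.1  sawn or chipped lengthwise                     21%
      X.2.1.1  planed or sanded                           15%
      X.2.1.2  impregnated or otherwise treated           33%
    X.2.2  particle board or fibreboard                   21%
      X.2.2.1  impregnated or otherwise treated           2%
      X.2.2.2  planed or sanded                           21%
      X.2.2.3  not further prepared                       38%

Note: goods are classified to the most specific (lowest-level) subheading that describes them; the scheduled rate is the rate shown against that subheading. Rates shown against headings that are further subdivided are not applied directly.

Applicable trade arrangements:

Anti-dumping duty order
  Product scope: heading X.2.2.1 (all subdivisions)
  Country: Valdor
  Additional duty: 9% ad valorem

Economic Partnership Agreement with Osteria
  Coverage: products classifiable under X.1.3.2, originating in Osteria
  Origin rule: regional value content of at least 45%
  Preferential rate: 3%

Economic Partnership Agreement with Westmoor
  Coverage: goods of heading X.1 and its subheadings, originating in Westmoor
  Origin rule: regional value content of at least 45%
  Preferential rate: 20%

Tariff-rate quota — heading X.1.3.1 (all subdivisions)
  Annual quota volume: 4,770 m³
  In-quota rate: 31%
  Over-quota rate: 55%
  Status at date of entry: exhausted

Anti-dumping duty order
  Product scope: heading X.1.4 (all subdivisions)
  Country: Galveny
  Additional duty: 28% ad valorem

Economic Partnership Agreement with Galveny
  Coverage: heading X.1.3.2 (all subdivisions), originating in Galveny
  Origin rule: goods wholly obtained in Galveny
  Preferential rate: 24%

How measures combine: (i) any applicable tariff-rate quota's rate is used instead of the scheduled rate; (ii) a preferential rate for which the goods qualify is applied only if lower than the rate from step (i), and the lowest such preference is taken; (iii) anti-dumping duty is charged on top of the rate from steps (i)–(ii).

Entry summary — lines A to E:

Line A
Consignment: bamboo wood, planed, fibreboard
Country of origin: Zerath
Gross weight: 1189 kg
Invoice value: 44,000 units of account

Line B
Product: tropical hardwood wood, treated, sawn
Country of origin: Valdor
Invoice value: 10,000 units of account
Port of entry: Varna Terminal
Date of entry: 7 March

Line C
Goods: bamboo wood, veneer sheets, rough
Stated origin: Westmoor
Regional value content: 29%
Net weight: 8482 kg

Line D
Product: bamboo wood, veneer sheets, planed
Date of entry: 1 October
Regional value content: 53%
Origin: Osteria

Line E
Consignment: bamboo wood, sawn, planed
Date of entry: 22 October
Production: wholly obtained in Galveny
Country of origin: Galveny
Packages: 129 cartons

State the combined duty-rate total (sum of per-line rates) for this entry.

85%

Line A: bamboo → X.1; fibreboard → X.1.4; planed → X.1.4.2. Scheduled 13%. No special measure applies. → 13%.
Line B: tropical hardwood → X.2; sawn → X.2.1; treated → X.2.1.2. Scheduled 33%. No special measure applies. → 33%.
Line C: bamboo → X.1; veneer sheets → X.1.2; rough → X.1.2.3. Scheduled 17%. Westmoor agreement on X.1: RVC < 45%. → 17%.
Line D: bamboo → X.1; veneer sheets → X.1.2; planed → X.1.2.2. Scheduled 10%. Osteria agreement on X.1.3.2: X.1.2.2 not covered. → 10%.
Line E: bamboo → X.1; sawn → X.1.3; planed → X.1.3.2. Scheduled 12%. Galveny agreement on X.1.3.2: wholly obtained → 24% available; preference 24% not lower than 12% → no reduction. → 12%.
Sum: 13% + 33% + 17% + 10% + 12% = 85%.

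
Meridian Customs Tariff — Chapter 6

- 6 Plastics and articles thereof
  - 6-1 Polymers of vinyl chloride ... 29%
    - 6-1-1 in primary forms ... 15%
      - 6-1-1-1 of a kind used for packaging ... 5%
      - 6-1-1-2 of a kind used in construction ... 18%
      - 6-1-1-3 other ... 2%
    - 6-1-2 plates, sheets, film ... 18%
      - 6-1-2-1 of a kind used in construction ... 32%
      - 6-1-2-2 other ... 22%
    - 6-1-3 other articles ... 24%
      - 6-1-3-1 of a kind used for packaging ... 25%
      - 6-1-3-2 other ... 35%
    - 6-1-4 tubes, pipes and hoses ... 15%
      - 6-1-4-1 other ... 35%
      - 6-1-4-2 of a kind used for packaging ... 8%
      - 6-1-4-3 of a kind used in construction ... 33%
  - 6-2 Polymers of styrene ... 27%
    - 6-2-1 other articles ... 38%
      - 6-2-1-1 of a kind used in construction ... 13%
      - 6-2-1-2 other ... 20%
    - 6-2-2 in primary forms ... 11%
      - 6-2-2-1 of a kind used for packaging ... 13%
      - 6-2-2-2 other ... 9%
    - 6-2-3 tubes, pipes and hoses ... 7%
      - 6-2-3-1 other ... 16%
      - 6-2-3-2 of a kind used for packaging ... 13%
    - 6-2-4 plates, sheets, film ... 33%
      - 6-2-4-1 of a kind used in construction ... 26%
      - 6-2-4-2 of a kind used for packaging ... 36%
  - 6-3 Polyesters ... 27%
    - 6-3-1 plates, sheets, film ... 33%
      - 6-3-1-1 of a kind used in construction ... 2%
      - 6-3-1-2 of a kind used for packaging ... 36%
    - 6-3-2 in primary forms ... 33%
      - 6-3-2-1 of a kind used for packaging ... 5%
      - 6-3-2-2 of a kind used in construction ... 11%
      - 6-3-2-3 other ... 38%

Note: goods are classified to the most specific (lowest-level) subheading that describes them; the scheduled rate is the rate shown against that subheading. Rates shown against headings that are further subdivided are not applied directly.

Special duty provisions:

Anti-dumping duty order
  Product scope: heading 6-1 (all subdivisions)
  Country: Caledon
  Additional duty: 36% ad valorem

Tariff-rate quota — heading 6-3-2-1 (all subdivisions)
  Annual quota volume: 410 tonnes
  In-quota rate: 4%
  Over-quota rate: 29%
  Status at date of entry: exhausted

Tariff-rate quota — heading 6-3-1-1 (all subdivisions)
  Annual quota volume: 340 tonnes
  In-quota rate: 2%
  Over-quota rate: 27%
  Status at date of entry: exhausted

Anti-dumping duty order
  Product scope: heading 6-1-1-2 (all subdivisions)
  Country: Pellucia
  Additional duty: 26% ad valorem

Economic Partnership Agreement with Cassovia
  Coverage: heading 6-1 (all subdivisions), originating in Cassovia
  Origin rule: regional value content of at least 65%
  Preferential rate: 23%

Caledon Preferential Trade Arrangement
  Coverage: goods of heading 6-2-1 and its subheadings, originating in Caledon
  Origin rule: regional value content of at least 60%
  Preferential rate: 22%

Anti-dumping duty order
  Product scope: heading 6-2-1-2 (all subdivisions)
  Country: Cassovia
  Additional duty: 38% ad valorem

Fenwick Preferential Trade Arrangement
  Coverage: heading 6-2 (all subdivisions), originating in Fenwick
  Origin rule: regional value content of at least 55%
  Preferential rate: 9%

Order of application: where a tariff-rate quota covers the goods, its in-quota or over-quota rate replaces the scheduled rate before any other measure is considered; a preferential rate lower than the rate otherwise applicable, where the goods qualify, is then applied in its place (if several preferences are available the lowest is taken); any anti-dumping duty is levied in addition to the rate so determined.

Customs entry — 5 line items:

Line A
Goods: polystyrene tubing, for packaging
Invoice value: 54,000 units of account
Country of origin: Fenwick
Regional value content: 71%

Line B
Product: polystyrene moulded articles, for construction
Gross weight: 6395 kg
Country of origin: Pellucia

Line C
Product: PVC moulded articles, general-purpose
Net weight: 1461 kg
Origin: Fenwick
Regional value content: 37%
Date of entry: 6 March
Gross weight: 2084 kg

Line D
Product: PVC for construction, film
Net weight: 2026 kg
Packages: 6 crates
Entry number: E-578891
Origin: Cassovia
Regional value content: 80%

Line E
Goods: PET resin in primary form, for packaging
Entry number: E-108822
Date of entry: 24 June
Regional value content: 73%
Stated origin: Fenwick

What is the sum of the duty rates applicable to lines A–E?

109%

Line A: polystyrene → 6-2; tubing → 6-2-3; for packaging → 6-2-3-2. Scheduled 13%. Fenwick agreement on 6-2: RVC ≥ 55% → 9% available; preferential 9%. → 9%.
Line B: polystyrene → 6-2; moulded articles → 6-2-1; for construction → 6-2-1-1. Scheduled 13%. No special measure applies. → 13%.
Line C: PVC → 6-1; moulded articles → 6-1-3; general-purpose → 6-1-3-2. Scheduled 35%. Fenwick agreement on 6-2: 6-1-3-2 not covered. → 35%.
Line D: PVC → 6-1; film → 6-1-2; for construction → 6-1-2-1. Scheduled 32%. Cassovia agreement on 6-1: RVC ≥ 65% → 23% available; preferential 23%. → 23%.
Line E: PET → 6-3; resin in primary form → 6-3-2; for packaging → 6-3-2-1. Scheduled 5%. quota on 6-3-2-1 exhausted → over-quota 29%; Fenwick agreement on 6-2: 6-3-2-1 not covered. → 29%.
Sum: 9% + 13% + 35% + 23% + 29% = 109%.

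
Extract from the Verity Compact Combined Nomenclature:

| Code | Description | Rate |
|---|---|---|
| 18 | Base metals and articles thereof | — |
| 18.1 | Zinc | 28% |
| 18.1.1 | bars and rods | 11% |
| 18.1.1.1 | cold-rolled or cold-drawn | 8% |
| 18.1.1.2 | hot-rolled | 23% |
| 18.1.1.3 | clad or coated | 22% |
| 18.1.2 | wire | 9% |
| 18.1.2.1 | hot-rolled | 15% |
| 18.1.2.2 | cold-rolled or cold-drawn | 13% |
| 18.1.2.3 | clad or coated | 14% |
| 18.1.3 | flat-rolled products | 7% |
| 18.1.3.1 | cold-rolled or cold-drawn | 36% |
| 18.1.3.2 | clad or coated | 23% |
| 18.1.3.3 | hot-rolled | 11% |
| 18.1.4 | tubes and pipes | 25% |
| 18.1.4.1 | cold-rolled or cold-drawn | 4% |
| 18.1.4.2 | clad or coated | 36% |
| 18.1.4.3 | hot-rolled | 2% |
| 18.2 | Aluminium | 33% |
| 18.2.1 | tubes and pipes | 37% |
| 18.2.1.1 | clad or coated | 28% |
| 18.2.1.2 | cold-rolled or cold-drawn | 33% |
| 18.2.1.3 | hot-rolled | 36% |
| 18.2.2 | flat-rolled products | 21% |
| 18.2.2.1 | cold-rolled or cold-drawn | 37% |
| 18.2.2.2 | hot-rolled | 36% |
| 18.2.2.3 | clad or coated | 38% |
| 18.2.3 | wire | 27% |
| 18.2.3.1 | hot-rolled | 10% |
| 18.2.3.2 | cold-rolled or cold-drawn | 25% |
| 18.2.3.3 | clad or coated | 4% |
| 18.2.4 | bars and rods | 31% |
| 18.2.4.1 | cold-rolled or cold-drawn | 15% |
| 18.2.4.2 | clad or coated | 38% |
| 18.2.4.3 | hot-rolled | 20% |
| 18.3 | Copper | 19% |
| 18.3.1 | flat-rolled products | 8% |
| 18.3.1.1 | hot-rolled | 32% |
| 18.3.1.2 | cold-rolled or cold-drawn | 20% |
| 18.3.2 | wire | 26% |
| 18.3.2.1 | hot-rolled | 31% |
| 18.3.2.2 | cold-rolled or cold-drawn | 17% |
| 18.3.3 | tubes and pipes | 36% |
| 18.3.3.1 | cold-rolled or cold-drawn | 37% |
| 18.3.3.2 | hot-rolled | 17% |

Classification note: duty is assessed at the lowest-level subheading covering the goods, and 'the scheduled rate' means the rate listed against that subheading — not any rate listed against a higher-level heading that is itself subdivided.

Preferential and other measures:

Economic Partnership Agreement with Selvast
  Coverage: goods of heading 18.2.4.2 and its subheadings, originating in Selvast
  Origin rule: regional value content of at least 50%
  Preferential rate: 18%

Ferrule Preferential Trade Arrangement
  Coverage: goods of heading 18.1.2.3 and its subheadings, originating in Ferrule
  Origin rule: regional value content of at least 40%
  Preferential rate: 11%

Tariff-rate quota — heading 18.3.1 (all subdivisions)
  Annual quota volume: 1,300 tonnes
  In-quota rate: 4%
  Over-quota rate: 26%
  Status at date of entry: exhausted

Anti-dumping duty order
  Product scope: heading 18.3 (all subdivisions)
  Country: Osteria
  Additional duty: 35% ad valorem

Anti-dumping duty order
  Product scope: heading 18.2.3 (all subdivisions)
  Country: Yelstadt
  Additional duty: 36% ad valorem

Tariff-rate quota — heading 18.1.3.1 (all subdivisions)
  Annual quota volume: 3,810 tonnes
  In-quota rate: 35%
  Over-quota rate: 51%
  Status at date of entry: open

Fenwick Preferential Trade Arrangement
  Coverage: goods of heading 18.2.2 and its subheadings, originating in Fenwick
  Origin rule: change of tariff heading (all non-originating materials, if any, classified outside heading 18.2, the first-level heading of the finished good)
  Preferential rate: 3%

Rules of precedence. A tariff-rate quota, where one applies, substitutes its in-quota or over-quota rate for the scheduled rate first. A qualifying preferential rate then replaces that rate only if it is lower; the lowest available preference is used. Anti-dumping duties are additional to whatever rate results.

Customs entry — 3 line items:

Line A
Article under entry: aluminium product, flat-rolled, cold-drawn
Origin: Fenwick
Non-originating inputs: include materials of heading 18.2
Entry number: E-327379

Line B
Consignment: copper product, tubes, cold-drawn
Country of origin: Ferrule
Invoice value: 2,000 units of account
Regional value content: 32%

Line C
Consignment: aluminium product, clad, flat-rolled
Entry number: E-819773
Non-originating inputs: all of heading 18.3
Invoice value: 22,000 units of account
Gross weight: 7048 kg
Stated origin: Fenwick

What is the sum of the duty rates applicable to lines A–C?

77%

Line A: aluminium → 18.2; flat-rolled → 18.2.2; cold-drawn → 18.2.2.1. Scheduled 37%. Fenwick agreement on 18.2.2: CTH not met. → 37%.
Line B: copper → 18.3; tubes → 18.3.3; cold-drawn → 18.3.3.1. Scheduled 37%. Ferrule agreement on 18.1.2.3: 18.3.3.1 not covered. → 37%.
Line C: aluminium → 18.2; flat-rolled → 18.2.2; clad → 18.2.2.3. Scheduled 38%. Fenwick agreement on 18.2.2: CTH met → 3% available; preferential 3%. → 3%.
Sum: 37% + 37% + 3% = 77%.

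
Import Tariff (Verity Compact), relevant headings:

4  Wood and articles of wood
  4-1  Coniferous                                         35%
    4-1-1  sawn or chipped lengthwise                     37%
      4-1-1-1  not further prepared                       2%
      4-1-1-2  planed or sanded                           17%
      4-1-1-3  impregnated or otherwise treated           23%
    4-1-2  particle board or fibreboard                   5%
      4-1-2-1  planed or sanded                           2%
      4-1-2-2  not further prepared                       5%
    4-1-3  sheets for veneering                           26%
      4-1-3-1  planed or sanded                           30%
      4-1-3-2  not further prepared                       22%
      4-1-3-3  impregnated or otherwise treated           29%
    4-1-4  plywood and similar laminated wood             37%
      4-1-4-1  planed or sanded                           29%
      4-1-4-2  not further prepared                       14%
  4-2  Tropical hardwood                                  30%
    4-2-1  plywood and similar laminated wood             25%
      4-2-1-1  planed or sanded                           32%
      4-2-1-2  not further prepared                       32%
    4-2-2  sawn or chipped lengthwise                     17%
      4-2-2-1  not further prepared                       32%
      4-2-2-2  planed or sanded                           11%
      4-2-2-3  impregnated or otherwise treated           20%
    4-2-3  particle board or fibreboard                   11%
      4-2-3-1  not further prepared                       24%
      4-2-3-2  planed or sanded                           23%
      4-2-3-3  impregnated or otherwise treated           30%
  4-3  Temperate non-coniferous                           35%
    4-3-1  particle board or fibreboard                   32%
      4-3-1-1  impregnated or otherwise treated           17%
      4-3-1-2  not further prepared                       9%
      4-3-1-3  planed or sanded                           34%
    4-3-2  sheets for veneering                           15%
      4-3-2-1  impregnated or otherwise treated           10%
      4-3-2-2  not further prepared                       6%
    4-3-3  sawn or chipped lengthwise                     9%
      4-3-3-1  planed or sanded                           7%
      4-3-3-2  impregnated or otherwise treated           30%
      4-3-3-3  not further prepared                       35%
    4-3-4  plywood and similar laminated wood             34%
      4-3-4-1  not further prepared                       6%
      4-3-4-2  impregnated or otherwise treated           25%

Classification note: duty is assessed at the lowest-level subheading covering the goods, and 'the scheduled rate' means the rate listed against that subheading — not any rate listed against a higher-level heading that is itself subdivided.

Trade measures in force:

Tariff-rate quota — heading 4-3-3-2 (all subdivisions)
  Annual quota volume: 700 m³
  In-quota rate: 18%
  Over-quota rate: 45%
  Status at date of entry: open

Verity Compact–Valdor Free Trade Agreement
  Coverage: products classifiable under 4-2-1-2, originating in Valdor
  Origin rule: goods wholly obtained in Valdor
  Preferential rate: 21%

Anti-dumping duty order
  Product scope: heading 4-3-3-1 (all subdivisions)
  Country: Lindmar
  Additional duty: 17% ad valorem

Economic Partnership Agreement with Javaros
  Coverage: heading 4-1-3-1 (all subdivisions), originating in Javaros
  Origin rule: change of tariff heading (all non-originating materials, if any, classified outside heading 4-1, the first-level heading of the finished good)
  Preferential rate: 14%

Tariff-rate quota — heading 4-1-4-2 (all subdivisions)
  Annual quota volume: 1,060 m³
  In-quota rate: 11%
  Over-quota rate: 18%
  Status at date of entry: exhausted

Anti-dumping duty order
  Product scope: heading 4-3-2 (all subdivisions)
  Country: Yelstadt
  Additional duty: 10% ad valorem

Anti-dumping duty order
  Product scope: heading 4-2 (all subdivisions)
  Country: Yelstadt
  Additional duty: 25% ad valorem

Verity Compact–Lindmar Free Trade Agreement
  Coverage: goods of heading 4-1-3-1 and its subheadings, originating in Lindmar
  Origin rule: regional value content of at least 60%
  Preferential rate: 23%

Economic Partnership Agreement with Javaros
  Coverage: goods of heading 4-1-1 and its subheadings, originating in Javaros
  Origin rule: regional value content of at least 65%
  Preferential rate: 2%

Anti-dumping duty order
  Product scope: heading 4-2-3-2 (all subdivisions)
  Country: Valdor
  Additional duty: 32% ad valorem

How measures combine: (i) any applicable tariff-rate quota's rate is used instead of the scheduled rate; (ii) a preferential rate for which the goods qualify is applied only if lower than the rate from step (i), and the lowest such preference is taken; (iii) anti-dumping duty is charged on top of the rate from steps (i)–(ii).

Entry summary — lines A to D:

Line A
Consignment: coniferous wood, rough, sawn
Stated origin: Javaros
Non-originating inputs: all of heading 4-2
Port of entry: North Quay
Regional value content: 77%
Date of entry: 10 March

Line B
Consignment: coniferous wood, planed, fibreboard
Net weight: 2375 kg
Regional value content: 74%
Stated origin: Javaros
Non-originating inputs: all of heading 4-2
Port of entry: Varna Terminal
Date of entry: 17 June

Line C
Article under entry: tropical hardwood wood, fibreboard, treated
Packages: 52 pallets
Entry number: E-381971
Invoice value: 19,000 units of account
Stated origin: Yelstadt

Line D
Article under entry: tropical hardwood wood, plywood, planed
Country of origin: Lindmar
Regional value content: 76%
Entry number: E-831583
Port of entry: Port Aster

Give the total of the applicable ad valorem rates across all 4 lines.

91%

Line A: coniferous → 4-1; sawn → 4-1-1; rough → 4-1-1-1. Scheduled 2%. Javaros agreement on 4-1-3-1: 4-1-1-1 not covered; Javaros agreement on 4-1-1: RVC ≥ 65% → 2% available; preference 2% not lower than 2% → no reduction. → 2%.
Line B: coniferous → 4-1; fibreboard → 4-1-2; planed → 4-1-2-1. Scheduled 2%. Javaros agreement on 4-1-3-1: 4-1-2-1 not covered; Javaros agreement on 4-1-1: 4-1-2-1 not covered. → 2%.
Line C: tropical hardwood → 4-2; fibreboard → 4-2-3; treated → 4-2-3-3. Scheduled 30%. anti-dumping (Yelstadt, 4-2): +25%; total 30% + 25% = 55%. → 55%.
Line D: tropical hardwood → 4-2; plywood → 4-2-1; planed → 4-2-1-1. Scheduled 32%. Lindmar agreement on 4-1-3-1: 4-2-1-1 not covered. → 32%.
Sum: 2% + 2% + 55% + 32% = 91%.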